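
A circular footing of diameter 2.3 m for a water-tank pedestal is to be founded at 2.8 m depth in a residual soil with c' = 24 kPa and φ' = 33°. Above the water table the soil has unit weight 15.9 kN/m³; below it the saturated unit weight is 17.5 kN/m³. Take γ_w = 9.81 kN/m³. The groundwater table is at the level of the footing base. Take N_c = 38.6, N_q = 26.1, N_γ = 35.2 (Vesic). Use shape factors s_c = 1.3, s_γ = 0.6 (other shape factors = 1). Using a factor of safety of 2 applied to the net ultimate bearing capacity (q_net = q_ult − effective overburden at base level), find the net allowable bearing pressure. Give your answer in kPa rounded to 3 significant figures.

q_all(net) ≈ 1250 kPa

Effective surcharge at the founding depth q = γ·D_f = 15.9 × 2.8 = 44.52 kPa.
The water table coincides with the base, so in the self-weight term γ → γ' = 7.69 kN/m³.
q_ult = c·N_c·s_c + q·N_q + 0.5·γ·B·N_γ·s_γ
     = 24 × 38.6 × 1.3 + 44.52 × 26.1 + 0.5 × 7.69 × 2.3 × 35.2 × 0.6
     = 1204.3 + 1162 + 186.77 = 2553.1 kPa.
Net ultimate: q_net = 2553.1 − 44.52 = 2508.5 kPa.
q_all(net) = 2508.5 / 2 = 1254.3 kPa.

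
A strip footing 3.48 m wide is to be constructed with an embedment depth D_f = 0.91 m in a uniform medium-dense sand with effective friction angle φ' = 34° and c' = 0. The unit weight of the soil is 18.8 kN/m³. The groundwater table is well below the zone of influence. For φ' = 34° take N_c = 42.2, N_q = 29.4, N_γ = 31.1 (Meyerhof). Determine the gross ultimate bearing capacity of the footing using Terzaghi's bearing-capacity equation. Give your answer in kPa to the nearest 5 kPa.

q = γ·D_f = 18.8 × 0.91 = 17.108 kPa.
q·N_q = 17.108 × 29.4 = 502.98 kPa
0.5·γ·B·N_γ = 0.5 × 18.8 × 3.48 × 31.1 = 1017.3 kPa
q_ult = 502.98 + 1017.3 = 1520.3 kPa.

q_ult ≈ 1520 kPa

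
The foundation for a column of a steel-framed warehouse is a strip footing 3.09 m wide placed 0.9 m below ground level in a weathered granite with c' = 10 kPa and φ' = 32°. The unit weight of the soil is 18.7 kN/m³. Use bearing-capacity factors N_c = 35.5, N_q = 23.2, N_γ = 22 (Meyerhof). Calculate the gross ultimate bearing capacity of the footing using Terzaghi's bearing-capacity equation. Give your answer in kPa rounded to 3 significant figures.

q_ult ≈ 1380 kPa

Overburden at base level: q = 18.7 × 0.9 = 16.83 kPa.
Cohesion term c·N_c = 10 × 35.5 = 355 kPa; surcharge term q·N_q = 16.83 × 23.2 = 390.46 kPa; self-weight term 0.5·γ·B·N_γ = 0.5 × 18.7 × 3.09 × 22 = 635.61 kPa.
q_ult = 355 + 390.46 + 635.61 = 1381.1 kPa.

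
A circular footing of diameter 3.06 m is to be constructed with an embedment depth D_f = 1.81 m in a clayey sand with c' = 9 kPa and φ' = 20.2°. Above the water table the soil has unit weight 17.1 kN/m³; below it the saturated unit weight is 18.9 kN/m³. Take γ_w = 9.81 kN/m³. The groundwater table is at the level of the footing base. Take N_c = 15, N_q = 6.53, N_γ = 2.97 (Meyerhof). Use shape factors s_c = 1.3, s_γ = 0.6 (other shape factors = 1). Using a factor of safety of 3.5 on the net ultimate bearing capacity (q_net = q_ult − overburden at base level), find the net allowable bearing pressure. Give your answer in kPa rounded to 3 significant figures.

q_all(net) ≈ 106 kPa

q = γ·D_f = 17.1 × 1.81 = 30.951 kPa.
For the ½γBN_γ term take γ' = 18.9 − 9.81 = 9.09 kN/m³ (soil below base is submerged).
c·N_c·s_c = 9 × 15 × 1.3 = 175.5 kPa
q·N_q = 30.951 × 6.53 = 202.11 kPa
0.5·γ·B·N_γ·s_γ = 0.5 × 9.09 × 3.06 × 2.97 × 0.6 = 24.784 kPa
q_ult = 175.5 + 202.11 + 24.784 = 402.39 kPa.
q_net = 402.39 − 30.951 = 371.44 kPa.
q_all(net) = 371.44 / 3.5 = 106.13 kPa.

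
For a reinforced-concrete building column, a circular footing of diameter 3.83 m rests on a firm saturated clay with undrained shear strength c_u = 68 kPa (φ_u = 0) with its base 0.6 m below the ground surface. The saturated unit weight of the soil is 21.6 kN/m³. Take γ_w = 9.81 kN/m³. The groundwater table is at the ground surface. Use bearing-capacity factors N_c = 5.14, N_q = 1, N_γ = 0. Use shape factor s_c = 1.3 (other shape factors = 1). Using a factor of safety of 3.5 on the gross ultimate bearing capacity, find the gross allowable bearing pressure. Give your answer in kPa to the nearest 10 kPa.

γ' = 21.6 − 9.81 = 11.79 kN/m³ (submerged throughout). q = 11.79 × 0.6 = 7.074 kPa.
c·N_c·s_c = 68 × 5.14 × 1.3 = 454.38 kPa
q·N_q = 7.074 × 1 = 7.074 kPa
q_ult = 454.38 + 7.074 = 461.45 kPa.
q_all = 461.45 / 3.5 = 131.84 kPa.

q_all ≈ 130 kPa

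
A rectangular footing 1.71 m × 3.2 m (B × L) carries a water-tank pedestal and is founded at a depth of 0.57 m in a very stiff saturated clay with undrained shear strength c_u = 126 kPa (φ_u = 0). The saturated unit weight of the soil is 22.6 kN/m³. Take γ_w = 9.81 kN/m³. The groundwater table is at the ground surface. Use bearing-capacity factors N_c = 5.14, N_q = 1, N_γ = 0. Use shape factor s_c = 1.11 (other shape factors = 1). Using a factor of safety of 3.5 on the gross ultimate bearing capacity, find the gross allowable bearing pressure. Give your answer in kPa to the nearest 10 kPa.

With the water table at the surface the whole profile is submerged: γ' = 22.6 − 9.81 = 12.79 kN/m³, so q = γ'·D_f = 7.2903 kPa.
q_ult = c·N_c·s_c + q·N_q
     = 126 × 5.14 × 1.11 + 7.2903 × 1
     = 718.88 + 7.2903 = 726.17 kPa.
q_all = 726.17 / 3.5 = 207.48 kPa.

q_all ≈ 210 kPa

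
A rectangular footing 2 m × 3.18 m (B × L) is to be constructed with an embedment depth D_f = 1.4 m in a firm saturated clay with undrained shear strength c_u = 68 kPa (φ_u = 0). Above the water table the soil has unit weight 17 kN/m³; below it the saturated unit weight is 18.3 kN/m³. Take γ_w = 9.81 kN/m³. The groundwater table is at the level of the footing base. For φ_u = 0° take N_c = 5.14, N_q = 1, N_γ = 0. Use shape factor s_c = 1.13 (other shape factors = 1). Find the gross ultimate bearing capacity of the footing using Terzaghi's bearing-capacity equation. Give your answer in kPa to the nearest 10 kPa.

Effective surcharge at the founding depth q = γ·D_f = 17 × 1.4 = 23.8 kPa.
q_ult = c·N_c·s_c + q·N_q
     = 68 × 5.14 × 1.13 + 23.8 × 1
     = 394.96 + 23.8 = 418.76 kPa.

q_ult ≈ 420 kPa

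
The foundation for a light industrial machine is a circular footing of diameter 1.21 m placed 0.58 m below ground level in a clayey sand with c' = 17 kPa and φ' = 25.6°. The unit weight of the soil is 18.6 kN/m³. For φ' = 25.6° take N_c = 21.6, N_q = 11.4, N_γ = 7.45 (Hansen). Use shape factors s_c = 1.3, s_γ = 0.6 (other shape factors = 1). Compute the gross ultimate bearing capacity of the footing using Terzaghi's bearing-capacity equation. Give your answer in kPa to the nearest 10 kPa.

q = γ·D_f = 18.6 × 0.58 = 10.788 kPa.
c·N_c·s_c = 17 × 21.6 × 1.3 = 477.36 kPa
q·N_q = 10.788 × 11.4 = 122.98 kPa
0.5·γ·B·N_γ·s_γ = 0.5 × 18.6 × 1.21 × 7.45 × 0.6 = 50.301 kPa
q_ult = 477.36 + 122.98 + 50.301 = 650.64 kPa.

q_ult ≈ 650 kPa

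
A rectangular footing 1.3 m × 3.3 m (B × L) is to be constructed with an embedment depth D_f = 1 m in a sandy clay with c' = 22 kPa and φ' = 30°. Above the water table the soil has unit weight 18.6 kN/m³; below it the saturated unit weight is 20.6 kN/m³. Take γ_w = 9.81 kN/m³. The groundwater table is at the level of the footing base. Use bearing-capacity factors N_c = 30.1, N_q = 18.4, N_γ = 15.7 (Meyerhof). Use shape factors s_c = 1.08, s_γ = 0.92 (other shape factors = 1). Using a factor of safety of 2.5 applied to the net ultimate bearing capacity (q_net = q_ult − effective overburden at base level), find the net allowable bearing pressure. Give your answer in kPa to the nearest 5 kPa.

q_all(net) ≈ 455 kPa

Effective surcharge at the founding depth q = γ·D_f = 18.6 × 1 = 18.6 kPa.
The water table coincides with the base, so in the self-weight term γ → γ' = 10.79 kN/m³.
q_ult = c·N_c·s_c + q·N_q + 0.5·γ·B·N_γ·s_γ
     = 22 × 30.1 × 1.08 + 18.6 × 18.4 + 0.5 × 10.79 × 1.3 × 15.7 × 0.92
     = 715.18 + 342.24 + 101.3 = 1158.7 kPa.
Net ultimate: q_net = 1158.7 − 18.6 = 1140.1 kPa.
q_all(net) = 1140.1 / 2.5 = 456.05 kPa.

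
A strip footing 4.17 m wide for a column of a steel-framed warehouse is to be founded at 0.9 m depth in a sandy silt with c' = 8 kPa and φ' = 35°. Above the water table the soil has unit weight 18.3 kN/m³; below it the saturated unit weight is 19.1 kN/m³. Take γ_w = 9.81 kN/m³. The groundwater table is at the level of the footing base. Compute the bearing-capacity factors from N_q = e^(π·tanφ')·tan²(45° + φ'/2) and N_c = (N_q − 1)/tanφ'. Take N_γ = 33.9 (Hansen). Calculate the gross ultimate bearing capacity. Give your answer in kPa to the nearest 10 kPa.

tan35° = 0.7002, so N_q = e^(π×0.7002)·tan²(62.5°) = 9.023 × 3.69 = 33.3.
N_c = (33.3 − 1)/tan35° = 46.12.
Effective surcharge at the founding depth q = γ·D_f = 18.3 × 0.9 = 16.47 kPa.
The water table coincides with the base, so in the self-weight term γ → γ' = 9.29 kN/m³.
q_ult = c·N_c + q·N_q + 0.5·γ·B·N_γ
     = 8 × 46.124 + 16.47 × 33.296 + 0.5 × 9.29 × 4.17 × 33.9
     = 368.99 + 548.39 + 656.63 = 1574 kPa.

q_ult ≈ 1570 kPa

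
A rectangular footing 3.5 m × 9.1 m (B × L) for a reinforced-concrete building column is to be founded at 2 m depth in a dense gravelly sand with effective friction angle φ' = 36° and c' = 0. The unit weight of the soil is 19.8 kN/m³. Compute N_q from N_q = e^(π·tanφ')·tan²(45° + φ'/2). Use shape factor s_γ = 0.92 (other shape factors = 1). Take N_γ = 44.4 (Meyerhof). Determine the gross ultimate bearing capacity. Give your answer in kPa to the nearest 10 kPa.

q_ult ≈ 2910 kPa

tan36° = 0.7265, so N_q = e^(π×0.7265)·tan²(63°) = 9.801 × 3.852 = 37.75.
Overburden at base level: q = 19.8 × 2 = 39.6 kPa.
Surcharge term q·N_q = 39.6 × 37.752 = 1495 kPa; self-weight term 0.5·γ·B·N_γ·s_γ = 0.5 × 19.8 × 3.5 × 44.4 × 0.92 = 1415.4 kPa.
q_ult = 1495 + 1415.4 = 2910.4 kPa.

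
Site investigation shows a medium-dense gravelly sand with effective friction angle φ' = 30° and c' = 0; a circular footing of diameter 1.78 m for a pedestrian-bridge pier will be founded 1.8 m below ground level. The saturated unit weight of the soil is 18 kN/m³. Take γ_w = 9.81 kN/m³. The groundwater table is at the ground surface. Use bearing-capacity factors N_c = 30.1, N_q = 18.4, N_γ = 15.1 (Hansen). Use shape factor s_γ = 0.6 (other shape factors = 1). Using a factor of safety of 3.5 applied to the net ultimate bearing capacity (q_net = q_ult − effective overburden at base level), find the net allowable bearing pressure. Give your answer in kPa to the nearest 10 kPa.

q_all(net) ≈ 90 kPa

Water table at ground surface, so effective unit weight γ' = 18 − 9.81 = 8.19 kN/m³ is used throughout; overburden q = 8.19 × 1.8 = 14.742 kPa; the same γ' applies in the ½γBN_γ term.
Surcharge term q·N_q = 14.742 × 18.4 = 271.25 kPa; self-weight term 0.5·γ·B·N_γ·s_γ = 0.5 × 8.19 × 1.78 × 15.1 × 0.6 = 66.039 kPa.
q_ult = 271.25 + 66.039 = 337.29 kPa.
Net ultimate: q_net = 337.29 − 14.742 = 322.55 kPa.
q_all(net) = 322.55 / 3.5 = 92.157 kPa.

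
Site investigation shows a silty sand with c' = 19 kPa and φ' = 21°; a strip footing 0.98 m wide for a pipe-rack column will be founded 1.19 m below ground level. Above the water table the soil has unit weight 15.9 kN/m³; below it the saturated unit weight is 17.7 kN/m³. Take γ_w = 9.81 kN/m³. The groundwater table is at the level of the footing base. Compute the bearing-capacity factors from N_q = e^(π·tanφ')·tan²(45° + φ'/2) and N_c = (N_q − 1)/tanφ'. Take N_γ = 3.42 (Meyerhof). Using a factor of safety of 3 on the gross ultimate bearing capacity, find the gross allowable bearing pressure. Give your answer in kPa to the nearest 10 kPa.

N_q = e^(π·tan21°)·tan²(55.5°) = 7.07; N_c = (N_q − 1)/tanφ' = 15.81.
Effective surcharge at the founding depth q = γ·D_f = 15.9 × 1.19 = 18.921 kPa.
The water table coincides with the base, so in the self-weight term γ → γ' = 7.89 kN/m³.
q_ult = c·N_c + q·N_q + 0.5·γ·B·N_γ
     = 19 × 15.815 + 18.921 × 7.0708 + 0.5 × 7.89 × 0.98 × 3.42
     = 300.48 + 133.79 + 13.222 = 447.49 kPa.
q_all = 447.49 / 3 = 149.16 kPa.

q_all ≈ 150 kPa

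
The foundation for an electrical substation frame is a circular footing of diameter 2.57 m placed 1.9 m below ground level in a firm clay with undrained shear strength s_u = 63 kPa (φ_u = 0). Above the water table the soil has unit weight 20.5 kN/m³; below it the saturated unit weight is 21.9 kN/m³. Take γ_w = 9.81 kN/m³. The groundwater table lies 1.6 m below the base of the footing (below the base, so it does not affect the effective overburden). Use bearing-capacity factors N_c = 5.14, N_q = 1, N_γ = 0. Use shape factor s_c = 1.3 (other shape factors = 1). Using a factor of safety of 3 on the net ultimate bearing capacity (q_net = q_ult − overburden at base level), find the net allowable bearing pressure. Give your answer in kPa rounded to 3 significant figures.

q_all(net) ≈ 140 kPa

Effective surcharge at the founding depth q = γ·D_f = 20.5 × 1.9 = 38.95 kPa.
q_ult = c·N_c·s_c + q·N_q
     = 63 × 5.14 × 1.3 + 38.95 × 1
     = 420.97 + 38.95 = 459.92 kPa.
q_net = 459.92 − 38.95 = 420.97 kPa.
q_all(net) = 420.97 / 3 = 140.32 kPa.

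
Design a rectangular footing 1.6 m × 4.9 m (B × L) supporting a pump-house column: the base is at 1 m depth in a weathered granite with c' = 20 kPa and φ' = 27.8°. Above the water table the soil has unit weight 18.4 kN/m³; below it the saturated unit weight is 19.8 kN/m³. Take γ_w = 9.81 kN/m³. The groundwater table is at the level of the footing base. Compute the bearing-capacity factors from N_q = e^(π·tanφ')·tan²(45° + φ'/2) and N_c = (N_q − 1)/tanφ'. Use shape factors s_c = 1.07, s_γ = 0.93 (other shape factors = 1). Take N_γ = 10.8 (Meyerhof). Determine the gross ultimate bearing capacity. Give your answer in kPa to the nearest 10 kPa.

tan27.8° = 0.5272, so N_q = e^(π×0.5272)·tan²(58.9°) = 5.24 × 2.748 = 14.4.
N_c = (14.4 − 1)/tan27.8° = 25.42.
Overburden at base level: q = 18.4 × 1 = 18.4 kPa.
Below the base the soil is submerged, so the ½γBN_γ term uses γ' = 19.8 − 9.81 = 9.99 kN/m³.
Cohesion term c·N_c·s_c = 20 × 25.416 × 1.07 = 543.91 kPa; surcharge term q·N_q = 18.4 × 14.4 = 264.97 kPa; self-weight term 0.5·γ·B·N_γ·s_γ = 0.5 × 9.99 × 1.6 × 10.8 × 0.93 = 80.272 kPa.
q_ult = 543.91 + 264.97 + 80.272 = 889.15 kPa.

q_ult ≈ 890 kPa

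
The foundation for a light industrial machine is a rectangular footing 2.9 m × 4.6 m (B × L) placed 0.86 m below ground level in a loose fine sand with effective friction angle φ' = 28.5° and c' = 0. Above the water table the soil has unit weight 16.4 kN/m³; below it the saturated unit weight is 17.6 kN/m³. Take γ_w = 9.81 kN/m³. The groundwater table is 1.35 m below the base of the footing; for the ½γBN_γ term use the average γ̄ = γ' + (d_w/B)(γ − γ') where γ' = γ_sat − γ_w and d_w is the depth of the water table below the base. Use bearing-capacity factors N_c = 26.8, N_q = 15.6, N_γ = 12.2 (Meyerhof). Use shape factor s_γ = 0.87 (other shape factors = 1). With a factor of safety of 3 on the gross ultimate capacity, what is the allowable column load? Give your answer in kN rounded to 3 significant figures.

P_all ≈ 1790 kN

q = γ·D_f = 16.4 × 0.86 = 14.104 kPa.
γ' = 7.79 kN/m³; averaging over the depth B below the base, γ̄ = γ' + (d_w/B)(γ − γ') = 11.798 kN/m³.
q·N_q = 14.104 × 15.6 = 220.02 kPa
0.5·γ·B·N_γ·s_γ = 0.5 × 11.798 × 2.9 × 12.2 × 0.87 = 181.58 kPa
q_ult = 220.02 + 181.58 = 401.6 kPa.
Gross allowable pressure q_all = 401.6 / 3 = 133.87 kPa.
Footing area = 13.34 m², so allowable column load = 133.87 × 13.34 = 1785.8 kN.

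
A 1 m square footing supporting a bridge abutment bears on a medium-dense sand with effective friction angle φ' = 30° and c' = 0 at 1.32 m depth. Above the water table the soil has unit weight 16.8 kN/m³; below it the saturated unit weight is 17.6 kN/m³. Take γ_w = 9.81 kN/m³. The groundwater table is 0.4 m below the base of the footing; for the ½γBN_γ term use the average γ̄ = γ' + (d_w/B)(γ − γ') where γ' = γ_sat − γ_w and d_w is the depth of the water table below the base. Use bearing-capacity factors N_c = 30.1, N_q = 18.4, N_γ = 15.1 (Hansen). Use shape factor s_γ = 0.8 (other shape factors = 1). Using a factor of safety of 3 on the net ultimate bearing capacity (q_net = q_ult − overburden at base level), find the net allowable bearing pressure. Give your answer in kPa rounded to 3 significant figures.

q_all(net) ≈ 152 kPa

q = γ·D_f = 16.8 × 1.32 = 22.176 kPa.
γ' = 7.79 kN/m³; averaging over the depth B below the base, γ̄ = γ' + (d_w/B)(γ − γ') = 11.394 kN/m³.
q·N_q = 22.176 × 18.4 = 408.04 kPa
0.5·γ·B·N_γ·s_γ = 0.5 × 11.394 × 1 × 15.1 × 0.8 = 68.82 kPa
q_ult = 408.04 + 68.82 = 476.86 kPa.
q_net = 476.86 − 22.176 = 454.68 kPa.
q_all(net) = 454.68 / 3 = 151.56 kPa.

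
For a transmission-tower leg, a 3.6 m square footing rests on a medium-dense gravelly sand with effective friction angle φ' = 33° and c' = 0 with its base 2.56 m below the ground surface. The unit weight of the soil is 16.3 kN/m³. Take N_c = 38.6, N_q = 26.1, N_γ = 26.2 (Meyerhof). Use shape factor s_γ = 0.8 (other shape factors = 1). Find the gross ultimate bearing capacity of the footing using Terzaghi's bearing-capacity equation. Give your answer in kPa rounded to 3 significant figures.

Overburden at base level: q = 16.3 × 2.56 = 41.728 kPa.
Surcharge term q·N_q = 41.728 × 26.1 = 1089.1 kPa; self-weight term 0.5·γ·B·N_γ·s_γ = 0.5 × 16.3 × 3.6 × 26.2 × 0.8 = 614.97 kPa.
q_ult = 1089.1 + 614.97 = 1704.1 kPa.

q_ult ≈ 1700 kPa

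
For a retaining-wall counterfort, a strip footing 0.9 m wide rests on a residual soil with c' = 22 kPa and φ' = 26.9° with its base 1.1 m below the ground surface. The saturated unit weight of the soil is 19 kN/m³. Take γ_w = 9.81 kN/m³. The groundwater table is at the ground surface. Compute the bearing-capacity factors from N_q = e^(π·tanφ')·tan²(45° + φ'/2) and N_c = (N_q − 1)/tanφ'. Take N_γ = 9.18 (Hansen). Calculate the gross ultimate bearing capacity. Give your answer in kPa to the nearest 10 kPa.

tan26.9° = 0.5073, so N_q = e^(π×0.5073)·tan²(58.45°) = 4.923 × 2.653 = 13.06.
N_c = (13.06 − 1)/tan26.9° = 23.77.
Water table at ground surface, so effective unit weight γ' = 19 − 9.81 = 9.19 kN/m³ is used throughout; overburden q = 9.19 × 1.1 = 10.109 kPa; the same γ' applies in the ½γBN_γ term.
Cohesion term c·N_c = 22 × 23.766 = 522.85 kPa; surcharge term q·N_q = 10.109 × 13.057 = 131.99 kPa; self-weight term 0.5·γ·B·N_γ = 0.5 × 9.19 × 0.9 × 9.18 = 37.964 kPa.
q_ult = 522.85 + 131.99 + 37.964 = 692.81 kPa.

q_ult ≈ 690 kPa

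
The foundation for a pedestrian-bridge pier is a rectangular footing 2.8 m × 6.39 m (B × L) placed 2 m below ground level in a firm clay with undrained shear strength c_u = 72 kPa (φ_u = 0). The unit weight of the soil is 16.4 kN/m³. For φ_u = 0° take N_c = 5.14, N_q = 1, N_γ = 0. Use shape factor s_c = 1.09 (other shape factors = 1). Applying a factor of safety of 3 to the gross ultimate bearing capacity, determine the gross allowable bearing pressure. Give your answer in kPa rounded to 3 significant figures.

Overburden at base level: q = 16.4 × 2 = 32.8 kPa.
Cohesion term c·N_c·s_c = 72 × 5.14 × 1.09 = 403.39 kPa; surcharge term q·N_q = 32.8 × 1 = 32.8 kPa.
q_ult = 403.39 + 32.8 = 436.19 kPa.
q_all = q_ult / FS = 436.19 / 3 = 145.4 kPa.

q_all ≈ 145 kPa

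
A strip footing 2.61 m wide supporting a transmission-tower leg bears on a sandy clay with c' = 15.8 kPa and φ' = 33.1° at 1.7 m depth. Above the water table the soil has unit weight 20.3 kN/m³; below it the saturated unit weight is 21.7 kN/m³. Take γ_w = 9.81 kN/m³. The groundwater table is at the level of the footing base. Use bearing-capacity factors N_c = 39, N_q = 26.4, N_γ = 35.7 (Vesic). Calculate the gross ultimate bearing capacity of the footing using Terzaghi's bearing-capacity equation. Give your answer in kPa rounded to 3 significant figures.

q_ult ≈ 2080 kPa

Effective surcharge at the founding depth q = γ·D_f = 20.3 × 1.7 = 34.51 kPa.
The water table coincides with the base, so in the self-weight term γ → γ' = 11.89 kN/m³.
q_ult = c·N_c + q·N_q + 0.5·γ·B·N_γ
     = 15.8 × 39 + 34.51 × 26.4 + 0.5 × 11.89 × 2.61 × 35.7
     = 616.2 + 911.06 + 553.94 = 2081.2 kPa.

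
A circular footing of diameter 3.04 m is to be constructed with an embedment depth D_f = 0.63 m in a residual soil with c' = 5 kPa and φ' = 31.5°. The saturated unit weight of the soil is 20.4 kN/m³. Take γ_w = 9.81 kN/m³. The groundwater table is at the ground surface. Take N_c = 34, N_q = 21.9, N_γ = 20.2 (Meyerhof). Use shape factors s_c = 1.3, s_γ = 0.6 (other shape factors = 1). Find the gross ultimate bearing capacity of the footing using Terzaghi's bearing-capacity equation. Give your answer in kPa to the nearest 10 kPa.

Water table at ground surface, so effective unit weight γ' = 20.4 − 9.81 = 10.59 kN/m³ is used throughout; overburden q = 10.59 × 0.63 = 6.6717 kPa; the same γ' applies in the ½γBN_γ term.
Cohesion term c·N_c·s_c = 5 × 34 × 1.3 = 221 kPa; surcharge term q·N_q = 6.6717 × 21.9 = 146.11 kPa; self-weight term 0.5·γ·B·N_γ·s_γ = 0.5 × 10.59 × 3.04 × 20.2 × 0.6 = 195.09 kPa.
q_ult = 221 + 146.11 + 195.09 = 562.2 kPa.

q_ult ≈ 560 kPa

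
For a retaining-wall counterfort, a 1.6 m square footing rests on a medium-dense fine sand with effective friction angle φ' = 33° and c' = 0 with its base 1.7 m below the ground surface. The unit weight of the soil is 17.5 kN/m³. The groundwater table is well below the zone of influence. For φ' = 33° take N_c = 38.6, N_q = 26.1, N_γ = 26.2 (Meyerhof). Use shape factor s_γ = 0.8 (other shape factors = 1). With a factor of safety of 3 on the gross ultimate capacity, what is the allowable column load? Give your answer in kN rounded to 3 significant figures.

P_all ≈ 913 kN

Overburden at base level: q = 17.5 × 1.7 = 29.75 kPa.
Surcharge term q·N_q = 29.75 × 26.1 = 776.48 kPa; self-weight term 0.5·γ·B·N_γ·s_γ = 0.5 × 17.5 × 1.6 × 26.2 × 0.8 = 293.44 kPa.
q_ult = 776.48 + 293.44 = 1069.9 kPa.
Gross allowable pressure q_all = 1069.9 / 3 = 356.64 kPa.
Footing area = 2.56 m², so allowable column load = 356.64 × 2.56 = 912.99 kN.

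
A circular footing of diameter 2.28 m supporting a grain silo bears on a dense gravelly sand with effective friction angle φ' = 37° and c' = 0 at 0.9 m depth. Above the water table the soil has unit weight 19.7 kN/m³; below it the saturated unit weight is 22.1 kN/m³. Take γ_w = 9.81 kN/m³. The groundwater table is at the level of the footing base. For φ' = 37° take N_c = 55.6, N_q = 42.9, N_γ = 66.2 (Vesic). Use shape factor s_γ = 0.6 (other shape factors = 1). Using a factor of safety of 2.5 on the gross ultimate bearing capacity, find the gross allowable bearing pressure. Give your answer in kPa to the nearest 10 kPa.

q = γ·D_f = 19.7 × 0.9 = 17.73 kPa.
For the ½γBN_γ term take γ' = 22.1 − 9.81 = 12.29 kN/m³ (soil below base is submerged).
q·N_q = 17.73 × 42.9 = 760.62 kPa
0.5·γ·B·N_γ·s_γ = 0.5 × 12.29 × 2.28 × 66.2 × 0.6 = 556.5 kPa
q_ult = 760.62 + 556.5 = 1317.1 kPa.
q_all = 1317.1 / 2.5 = 526.85 kPa.

q_all ≈ 530 kPa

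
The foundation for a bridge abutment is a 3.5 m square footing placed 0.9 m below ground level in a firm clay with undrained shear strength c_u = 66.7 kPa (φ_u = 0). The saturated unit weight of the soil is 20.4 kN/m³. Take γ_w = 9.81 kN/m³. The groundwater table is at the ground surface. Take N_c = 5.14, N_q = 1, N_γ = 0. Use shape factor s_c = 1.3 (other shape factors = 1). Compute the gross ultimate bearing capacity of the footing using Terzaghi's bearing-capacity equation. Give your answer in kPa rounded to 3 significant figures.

q_ult ≈ 455 kPa

With the water table at the surface the whole profile is submerged: γ' = 20.4 − 9.81 = 10.59 kN/m³, so q = γ'·D_f = 9.531 kPa.
q_ult = c·N_c·s_c + q·N_q
     = 66.7 × 5.14 × 1.3 + 9.531 × 1
     = 445.69 + 9.531 = 455.22 kPa.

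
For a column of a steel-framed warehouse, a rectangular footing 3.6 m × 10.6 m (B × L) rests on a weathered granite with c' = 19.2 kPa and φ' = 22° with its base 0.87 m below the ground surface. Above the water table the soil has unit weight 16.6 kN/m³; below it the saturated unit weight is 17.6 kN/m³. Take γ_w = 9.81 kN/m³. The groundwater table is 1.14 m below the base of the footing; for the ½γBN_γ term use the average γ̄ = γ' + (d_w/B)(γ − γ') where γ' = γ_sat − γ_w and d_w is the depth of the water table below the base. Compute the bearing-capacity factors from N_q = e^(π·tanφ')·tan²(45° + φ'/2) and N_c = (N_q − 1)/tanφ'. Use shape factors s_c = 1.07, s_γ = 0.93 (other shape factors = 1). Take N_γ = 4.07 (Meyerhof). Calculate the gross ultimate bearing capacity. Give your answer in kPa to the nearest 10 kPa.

q_ult ≈ 530 kPa

tan22° = 0.404, so N_q = e^(π×0.404)·tan²(56°) = 3.558 × 2.198 = 7.82.
N_c = (7.82 − 1)/tan22° = 16.88.
q = γ·D_f = 16.6 × 0.87 = 14.442 kPa.
γ' = 7.79 kN/m³; averaging over the depth B below the base, γ̄ = γ' + (d_w/B)(γ − γ') = 10.58 kN/m³.
c·N_c·s_c = 19.2 × 16.883 × 1.07 = 346.84 kPa
q·N_q = 14.442 × 7.8211 = 112.95 kPa
0.5·γ·B·N_γ·s_γ = 0.5 × 10.58 × 3.6 × 4.07 × 0.93 = 72.082 kPa
q_ult = 346.84 + 112.95 + 72.082 = 531.88 kPa.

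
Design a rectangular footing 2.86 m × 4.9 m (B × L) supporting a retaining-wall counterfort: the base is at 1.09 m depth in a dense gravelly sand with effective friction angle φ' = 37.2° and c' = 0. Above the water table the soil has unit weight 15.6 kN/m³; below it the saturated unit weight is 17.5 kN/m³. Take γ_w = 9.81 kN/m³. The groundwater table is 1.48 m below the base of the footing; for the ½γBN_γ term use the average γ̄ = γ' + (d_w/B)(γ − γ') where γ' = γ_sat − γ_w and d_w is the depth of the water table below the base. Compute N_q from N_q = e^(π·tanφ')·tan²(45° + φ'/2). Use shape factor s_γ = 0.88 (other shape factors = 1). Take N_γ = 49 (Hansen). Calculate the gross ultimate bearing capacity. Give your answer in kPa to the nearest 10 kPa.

tan37.2° = 0.759, so N_q = e^(π×0.759)·tan²(63.6°) = 10.855 × 4.058 = 44.05.
Effective surcharge at the founding depth q = γ·D_f = 15.6 × 1.09 = 17.004 kPa.
With d_w = 1.48 m < B, γ̄ = 7.69 + (1.48/2.86) × (15.6 − 7.69) = 11.783 kN/m³.
q_ult = q·N_q + 0.5·γ·B·N_γ·s_γ
     = 17.004 × 44.05 + 0.5 × 11.783 × 2.86 × 49 × 0.88
     = 749.03 + 726.58 = 1475.6 kPa.

q_ult ≈ 1480 kPa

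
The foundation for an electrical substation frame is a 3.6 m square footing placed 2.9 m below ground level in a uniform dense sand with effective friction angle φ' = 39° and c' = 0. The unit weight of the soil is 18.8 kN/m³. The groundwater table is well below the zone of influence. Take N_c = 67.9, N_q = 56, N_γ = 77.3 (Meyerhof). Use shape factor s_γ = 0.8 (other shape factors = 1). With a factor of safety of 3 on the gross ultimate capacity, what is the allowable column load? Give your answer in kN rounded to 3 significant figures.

q = γ·D_f = 18.8 × 2.9 = 54.52 kPa.
q·N_q = 54.52 × 56 = 3053.1 kPa
0.5·γ·B·N_γ·s_γ = 0.5 × 18.8 × 3.6 × 77.3 × 0.8 = 2092.7 kPa
q_ult = 3053.1 + 2092.7 = 5145.8 kPa.
Gross allowable pressure q_all = 5145.8 / 3 = 1715.3 kPa.
Footing area = 12.96 m², so allowable column load = 1715.3 × 12.96 = 22230 kN.

P_all ≈ 22200 kN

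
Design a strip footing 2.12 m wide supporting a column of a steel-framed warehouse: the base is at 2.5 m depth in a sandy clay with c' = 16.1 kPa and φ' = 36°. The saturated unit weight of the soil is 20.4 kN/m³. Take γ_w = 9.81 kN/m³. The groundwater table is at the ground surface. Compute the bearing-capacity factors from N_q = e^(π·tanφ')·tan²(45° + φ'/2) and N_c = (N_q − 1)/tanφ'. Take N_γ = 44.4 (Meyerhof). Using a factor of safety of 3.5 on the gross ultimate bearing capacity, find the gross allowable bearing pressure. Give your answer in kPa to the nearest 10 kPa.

q_all ≈ 660 kPa

N_q = e^(π·tan36°)·tan²(63°) = 37.75; N_c = (N_q − 1)/tanφ' = 50.59.
Water table at ground surface, so effective unit weight γ' = 20.4 − 9.81 = 10.59 kN/m³ is used throughout; overburden q = 10.59 × 2.5 = 26.475 kPa; the same γ' applies in the ½γBN_γ term.
Cohesion term c·N_c = 16.1 × 50.585 = 814.43 kPa; surcharge term q·N_q = 26.475 × 37.752 = 999.5 kPa; self-weight term 0.5·γ·B·N_γ = 0.5 × 10.59 × 2.12 × 44.4 = 498.41 kPa.
q_ult = 814.43 + 999.5 + 498.41 = 2312.3 kPa.
q_all = 2312.3 / 3.5 = 660.67 kPa.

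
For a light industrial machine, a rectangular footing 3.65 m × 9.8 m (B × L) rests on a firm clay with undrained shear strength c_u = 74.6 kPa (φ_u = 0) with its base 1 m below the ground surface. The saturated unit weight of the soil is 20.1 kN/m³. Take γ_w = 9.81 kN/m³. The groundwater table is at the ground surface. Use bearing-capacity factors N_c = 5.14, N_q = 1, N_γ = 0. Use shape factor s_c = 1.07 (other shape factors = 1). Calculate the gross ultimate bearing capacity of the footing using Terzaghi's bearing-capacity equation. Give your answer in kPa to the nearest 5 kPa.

q_ult ≈ 420 kPa

With the water table at the surface the whole profile is submerged: γ' = 20.1 − 9.81 = 10.29 kN/m³, so q = γ'·D_f = 10.29 kPa.
q_ult = c·N_c·s_c + q·N_q
     = 74.6 × 5.14 × 1.07 + 10.29 × 1
     = 410.29 + 10.29 = 420.58 kPa.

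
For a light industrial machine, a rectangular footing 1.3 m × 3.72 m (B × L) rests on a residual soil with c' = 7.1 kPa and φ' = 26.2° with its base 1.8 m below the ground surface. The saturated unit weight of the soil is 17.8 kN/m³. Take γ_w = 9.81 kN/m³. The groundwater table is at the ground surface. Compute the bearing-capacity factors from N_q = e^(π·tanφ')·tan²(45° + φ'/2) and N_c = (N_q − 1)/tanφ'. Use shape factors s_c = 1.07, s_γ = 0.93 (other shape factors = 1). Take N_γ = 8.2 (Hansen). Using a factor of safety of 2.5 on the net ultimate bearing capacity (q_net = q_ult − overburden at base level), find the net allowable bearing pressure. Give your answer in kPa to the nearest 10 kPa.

q_all(net) ≈ 150 kPa

N_q = e^(π·tan26.2°)·tan²(58.1°) = 12.11; N_c = (N_q − 1)/tanφ' = 22.58.
Water table at ground surface, so effective unit weight γ' = 17.8 − 9.81 = 7.99 kN/m³ is used throughout; overburden q = 7.99 × 1.8 = 14.382 kPa; the same γ' applies in the ½γBN_γ term.
Cohesion term c·N_c·s_c = 7.1 × 22.579 × 1.07 = 171.53 kPa; surcharge term q·N_q = 14.382 × 12.11 = 174.17 kPa; self-weight term 0.5·γ·B·N_γ·s_γ = 0.5 × 7.99 × 1.3 × 8.2 × 0.93 = 39.606 kPa.
q_ult = 171.53 + 174.17 + 39.606 = 385.31 kPa.
q_net = 385.31 − 14.382 = 370.93 kPa.
q_all(net) = 370.93 / 2.5 = 148.37 kPa.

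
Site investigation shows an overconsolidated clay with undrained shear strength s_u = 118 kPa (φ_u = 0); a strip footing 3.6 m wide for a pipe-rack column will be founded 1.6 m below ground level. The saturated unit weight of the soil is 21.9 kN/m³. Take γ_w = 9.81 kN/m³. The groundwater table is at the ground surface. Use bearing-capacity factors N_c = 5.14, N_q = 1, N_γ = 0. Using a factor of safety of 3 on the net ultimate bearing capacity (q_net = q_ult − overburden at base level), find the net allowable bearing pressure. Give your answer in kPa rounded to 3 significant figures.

Water table at ground surface, so effective unit weight γ' = 21.9 − 9.81 = 12.09 kN/m³ is used throughout; overburden q = 12.09 × 1.6 = 19.344 kPa.
Cohesion term c·N_c = 118 × 5.14 = 606.52 kPa; surcharge term q·N_q = 19.344 × 1 = 19.344 kPa.
q_ult = 606.52 + 19.344 = 625.86 kPa.
q_net = 625.86 − 19.344 = 606.52 kPa.
q_all(net) = 606.52 / 3 = 202.17 kPa.

q_all(net) ≈ 202 kPa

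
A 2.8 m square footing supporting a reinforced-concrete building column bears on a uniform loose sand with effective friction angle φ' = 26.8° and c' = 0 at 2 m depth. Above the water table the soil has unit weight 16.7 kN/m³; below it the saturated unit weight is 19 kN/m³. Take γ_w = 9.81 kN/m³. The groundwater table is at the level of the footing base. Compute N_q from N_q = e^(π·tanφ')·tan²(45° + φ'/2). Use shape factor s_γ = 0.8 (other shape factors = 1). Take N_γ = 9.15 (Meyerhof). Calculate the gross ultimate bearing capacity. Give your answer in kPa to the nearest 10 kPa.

q_ult ≈ 530 kPa

tan26.8° = 0.5051, so N_q = e^(π×0.5051)·tan²(58.4°) = 4.889 × 2.642 = 12.92.
Effective surcharge at the founding depth q = γ·D_f = 16.7 × 2 = 33.4 kPa.
The water table coincides with the base, so in the self-weight term γ → γ' = 9.19 kN/m³.
q_ult = q·N_q + 0.5·γ·B·N_γ·s_γ
     = 33.4 × 12.917 + 0.5 × 9.19 × 2.8 × 9.15 × 0.8
     = 431.42 + 94.179 = 525.6 kPa.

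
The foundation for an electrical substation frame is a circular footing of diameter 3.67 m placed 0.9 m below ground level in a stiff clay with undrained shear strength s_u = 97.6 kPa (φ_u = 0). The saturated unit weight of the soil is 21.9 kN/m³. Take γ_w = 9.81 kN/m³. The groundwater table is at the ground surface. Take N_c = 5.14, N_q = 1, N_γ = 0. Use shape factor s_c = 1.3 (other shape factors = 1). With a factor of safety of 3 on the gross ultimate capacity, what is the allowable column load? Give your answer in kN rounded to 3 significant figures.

Water table at ground surface, so effective unit weight γ' = 21.9 − 9.81 = 12.09 kN/m³ is used throughout; overburden q = 12.09 × 0.9 = 10.881 kPa.
Cohesion term c·N_c·s_c = 97.6 × 5.14 × 1.3 = 652.16 kPa; surcharge term q·N_q = 10.881 × 1 = 10.881 kPa.
q_ult = 652.16 + 10.881 = 663.04 kPa.
Gross allowable pressure q_all = 663.04 / 3 = 221.01 kPa.
Footing area = 10.5784 m², so allowable column load = 221.01 × 10.5784 = 2338 kN.

P_all ≈ 2340 kN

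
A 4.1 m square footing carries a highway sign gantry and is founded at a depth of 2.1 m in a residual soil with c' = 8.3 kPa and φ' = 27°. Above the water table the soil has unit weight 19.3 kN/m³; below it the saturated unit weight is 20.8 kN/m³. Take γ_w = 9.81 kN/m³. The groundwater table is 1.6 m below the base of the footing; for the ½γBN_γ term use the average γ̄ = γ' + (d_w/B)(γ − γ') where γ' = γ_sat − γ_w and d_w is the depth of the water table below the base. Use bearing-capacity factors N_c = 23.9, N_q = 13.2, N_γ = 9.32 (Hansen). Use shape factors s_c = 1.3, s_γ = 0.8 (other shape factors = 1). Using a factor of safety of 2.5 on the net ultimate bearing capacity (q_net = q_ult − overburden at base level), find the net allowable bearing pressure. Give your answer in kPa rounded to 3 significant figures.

q_all(net) ≈ 388 kPa

q = γ·D_f = 19.3 × 2.1 = 40.53 kPa.
γ' = 10.99 kN/m³; averaging over the depth B below the base, γ̄ = γ' + (d_w/B)(γ − γ') = 14.233 kN/m³.
c·N_c·s_c = 8.3 × 23.9 × 1.3 = 257.88 kPa
q·N_q = 40.53 × 13.2 = 535 kPa
0.5·γ·B·N_γ·s_γ = 0.5 × 14.233 × 4.1 × 9.32 × 0.8 = 217.55 kPa
q_ult = 257.88 + 535 + 217.55 = 1010.4 kPa.
q_net = 1010.4 − 40.53 = 969.89 kPa.
q_all(net) = 969.89 / 2.5 = 387.96 kPa.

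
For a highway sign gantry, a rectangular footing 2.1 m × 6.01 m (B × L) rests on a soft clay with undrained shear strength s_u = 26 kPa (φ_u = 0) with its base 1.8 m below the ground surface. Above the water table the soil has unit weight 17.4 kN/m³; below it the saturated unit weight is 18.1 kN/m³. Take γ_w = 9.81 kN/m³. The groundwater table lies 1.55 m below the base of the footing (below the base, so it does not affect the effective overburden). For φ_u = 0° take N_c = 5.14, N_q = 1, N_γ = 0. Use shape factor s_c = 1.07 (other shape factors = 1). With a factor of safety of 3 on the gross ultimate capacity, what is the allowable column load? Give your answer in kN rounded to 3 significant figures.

Overburden at base level: q = 17.4 × 1.8 = 31.32 kPa.
Cohesion term c·N_c·s_c = 26 × 5.14 × 1.07 = 142.99 kPa; surcharge term q·N_q = 31.32 × 1 = 31.32 kPa.
q_ult = 142.99 + 31.32 = 174.31 kPa.
Gross allowable pressure q_all = 174.31 / 3 = 58.105 kPa.
Footing area = 12.621 m², so allowable column load = 58.105 × 12.621 = 733.34 kN.

P_all ≈ 733 kN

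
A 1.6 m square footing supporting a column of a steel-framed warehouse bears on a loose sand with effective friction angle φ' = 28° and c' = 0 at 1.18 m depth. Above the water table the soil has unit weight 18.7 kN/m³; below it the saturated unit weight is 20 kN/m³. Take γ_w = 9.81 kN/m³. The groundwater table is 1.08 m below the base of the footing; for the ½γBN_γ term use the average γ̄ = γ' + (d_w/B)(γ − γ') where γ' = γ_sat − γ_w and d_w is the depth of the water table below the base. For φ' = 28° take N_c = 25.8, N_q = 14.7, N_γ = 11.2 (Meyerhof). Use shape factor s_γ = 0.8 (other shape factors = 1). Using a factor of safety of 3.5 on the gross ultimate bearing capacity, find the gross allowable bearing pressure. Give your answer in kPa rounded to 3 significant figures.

q_all ≈ 125 kPa

Effective surcharge at the founding depth q = γ·D_f = 18.7 × 1.18 = 22.066 kPa.
With d_w = 1.08 m < B, γ̄ = 10.19 + (1.08/1.6) × (18.7 − 10.19) = 15.934 kN/m³.
q_ult = q·N_q + 0.5·γ·B·N_γ·s_γ
     = 22.066 × 14.7 + 0.5 × 15.934 × 1.6 × 11.2 × 0.8
     = 324.37 + 114.22 = 438.59 kPa.
q_all = 438.59 / 3.5 = 125.31 kPa.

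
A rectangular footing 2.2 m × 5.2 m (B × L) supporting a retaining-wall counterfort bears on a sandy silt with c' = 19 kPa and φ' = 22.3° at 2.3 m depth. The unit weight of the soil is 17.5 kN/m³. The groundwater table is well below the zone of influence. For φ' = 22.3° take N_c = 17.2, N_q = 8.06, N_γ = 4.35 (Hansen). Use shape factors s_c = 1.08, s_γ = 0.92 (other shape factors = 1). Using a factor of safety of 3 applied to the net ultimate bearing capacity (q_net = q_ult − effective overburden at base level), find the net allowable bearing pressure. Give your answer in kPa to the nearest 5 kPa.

q_all(net) ≈ 240 kPa

Overburden at base level: q = 17.5 × 2.3 = 40.25 kPa.
Cohesion term c·N_c·s_c = 19 × 17.2 × 1.08 = 352.94 kPa; surcharge term q·N_q = 40.25 × 8.06 = 324.42 kPa; self-weight term 0.5·γ·B·N_γ·s_γ = 0.5 × 17.5 × 2.2 × 4.35 × 0.92 = 77.038 kPa.
q_ult = 352.94 + 324.42 + 77.038 = 754.4 kPa.
Net ultimate: q_net = 754.4 − 40.25 = 714.15 kPa.
q_all(net) = 714.15 / 3 = 238.05 kPa.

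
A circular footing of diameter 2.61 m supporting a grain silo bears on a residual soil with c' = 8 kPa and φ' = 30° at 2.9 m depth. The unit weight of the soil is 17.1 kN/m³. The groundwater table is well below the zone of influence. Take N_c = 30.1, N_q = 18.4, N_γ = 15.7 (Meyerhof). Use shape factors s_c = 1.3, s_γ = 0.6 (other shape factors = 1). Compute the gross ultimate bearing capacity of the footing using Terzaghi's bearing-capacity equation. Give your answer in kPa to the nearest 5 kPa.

Overburden at base level: q = 17.1 × 2.9 = 49.59 kPa.
Cohesion term c·N_c·s_c = 8 × 30.1 × 1.3 = 313.04 kPa; surcharge term q·N_q = 49.59 × 18.4 = 912.46 kPa; self-weight term 0.5·γ·B·N_γ·s_γ = 0.5 × 17.1 × 2.61 × 15.7 × 0.6 = 210.21 kPa.
q_ult = 313.04 + 912.46 + 210.21 = 1435.7 kPa.

q_ult ≈ 1435 kPa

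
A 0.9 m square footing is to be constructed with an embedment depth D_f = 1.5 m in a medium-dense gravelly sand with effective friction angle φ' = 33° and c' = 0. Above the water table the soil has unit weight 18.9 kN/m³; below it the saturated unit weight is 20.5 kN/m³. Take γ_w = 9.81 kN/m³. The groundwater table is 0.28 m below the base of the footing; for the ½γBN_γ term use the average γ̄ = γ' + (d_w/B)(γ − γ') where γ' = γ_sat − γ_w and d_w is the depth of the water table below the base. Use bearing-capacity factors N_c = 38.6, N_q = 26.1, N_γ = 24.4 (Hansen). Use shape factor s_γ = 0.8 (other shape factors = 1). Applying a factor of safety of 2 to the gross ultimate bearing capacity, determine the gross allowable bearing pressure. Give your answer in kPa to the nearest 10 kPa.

q_all ≈ 430 kPa

q = γ·D_f = 18.9 × 1.5 = 28.35 kPa.
γ' = 10.69 kN/m³; averaging over the depth B below the base, γ̄ = γ' + (d_w/B)(γ − γ') = 13.244 kN/m³.
q·N_q = 28.35 × 26.1 = 739.93 kPa
0.5·γ·B·N_γ·s_γ = 0.5 × 13.244 × 0.9 × 24.4 × 0.8 = 116.34 kPa
q_ult = 739.93 + 116.34 = 856.27 kPa.
q_all = q_ult / FS = 856.27 / 2 = 428.14 kPa.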